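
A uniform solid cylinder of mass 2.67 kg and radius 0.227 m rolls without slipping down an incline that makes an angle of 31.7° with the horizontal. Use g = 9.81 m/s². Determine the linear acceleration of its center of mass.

Translation along the incline: Mg sinθ − f = Ma.
Rotation about the center: fR = Iα with I = ½MR². No-slip gives a = αR, so f = (I/R²)a = (1/2)M a.
Substituting: Mg sinθ = (1 + 0.5000)Ma, so a = g sinθ/(1 + 0.5000) = (9.81) sin 31.7° / 1.500 = 3.437 m/s².

a ≈ 3.44 m/s²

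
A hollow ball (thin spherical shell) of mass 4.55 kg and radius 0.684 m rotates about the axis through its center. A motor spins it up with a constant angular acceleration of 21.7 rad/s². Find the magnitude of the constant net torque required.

τ ≈ 30.8 N·m

I = (2/3)MR² = (2/3)(4.55)(0.684)² = 1.419 kg·m².
τ = Iα = (1.419)(21.70) = 30.80 N·m.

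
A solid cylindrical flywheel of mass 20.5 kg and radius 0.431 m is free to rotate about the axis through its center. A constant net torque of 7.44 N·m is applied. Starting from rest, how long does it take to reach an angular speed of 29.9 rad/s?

I = ½MR² = (1/2)(20.5)(0.431)² = 1.904 kg·m².
α = τ/I = 7.44/1.904 = 3.907 rad/s².
ω = αt ⇒ t = ω/α = 29.9/3.907 = 7.652 s.

t ≈ 7.65 s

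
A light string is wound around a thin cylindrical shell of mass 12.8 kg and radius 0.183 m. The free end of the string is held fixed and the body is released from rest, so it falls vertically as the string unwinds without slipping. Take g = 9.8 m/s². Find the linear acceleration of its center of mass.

a ≈ 4.90 m/s²

Translation: Mg − T = Ma. Rotation about the center: TR = Iα with I = MR².
With a = αR: T = (I/R²)a = M a, so Mg = (1 + 1.000)Ma.
a = g/(1 + 1.000) = 9.8/2.000 = 4.900 m/s².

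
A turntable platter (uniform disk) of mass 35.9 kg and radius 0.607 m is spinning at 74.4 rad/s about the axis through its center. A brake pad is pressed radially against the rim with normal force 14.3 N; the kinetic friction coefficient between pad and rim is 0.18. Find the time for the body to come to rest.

t ≈ 315 s

I = ½MR² = (1/2)(35.9)(0.607)² = 6.614 kg·m².
Friction force f = μN = (0.18)(14.3) = 2.574 N at the rim; torque magnitude τ = fR = 1.562 N·m, opposing ω.
|α| = τ/I = 1.562/6.614 = 0.2362 rad/s² (deceleration).
0 = ω₀ − |α|t ⇒ t = ω₀/|α| = 74.4/0.2362 = 314.9 s.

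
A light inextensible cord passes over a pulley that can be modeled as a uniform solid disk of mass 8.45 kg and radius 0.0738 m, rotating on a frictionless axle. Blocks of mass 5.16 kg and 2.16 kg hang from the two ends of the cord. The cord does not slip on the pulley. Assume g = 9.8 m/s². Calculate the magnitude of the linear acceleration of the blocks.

a ≈ 2.55 m/s²

I = ½MR² = (1/2)(8.45)(0.0738)² = 0.02301 kg·m².
Heavier block: m₁g − T₁ = m₁a. Lighter block: T₂ − m₂g = m₂a.
Pulley: (T₁ − T₂)R = Iα = I(a/R), so T₁ − T₂ = (I/R²)a = (1/2)M_p a = 4.225·a.
Adding the three: (m₁ − m₂)g = (m₁ + m₂ + 4.225)a, so a = (5.16 − 2.16)(9.8)/(5.16 + 2.16 + 4.225) = 2.547 m/s².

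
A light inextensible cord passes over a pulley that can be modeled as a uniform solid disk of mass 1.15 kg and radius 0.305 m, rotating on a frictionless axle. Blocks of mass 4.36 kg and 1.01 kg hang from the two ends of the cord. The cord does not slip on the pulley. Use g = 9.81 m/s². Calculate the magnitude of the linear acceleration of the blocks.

I = ½MR² = (1/2)(1.15)(0.305)² = 0.05349 kg·m².
Heavier block: m₁g − T₁ = m₁a. Lighter block: T₂ − m₂g = m₂a.
Pulley: (T₁ − T₂)R = Iα = I(a/R), so T₁ − T₂ = (I/R²)a = (1/2)M_p a = 0.5750·a.
Adding the three: (m₁ − m₂)g = (m₁ + m₂ + 0.5750)a, so a = (4.36 − 1.01)(9.81)/(4.36 + 1.01 + 0.5750) = 5.528 m/s².

a ≈ 5.53 m/s²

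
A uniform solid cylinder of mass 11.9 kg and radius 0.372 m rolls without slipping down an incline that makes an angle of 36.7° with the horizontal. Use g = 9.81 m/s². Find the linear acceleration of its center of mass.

Translation along the incline: Mg sinθ − f = Ma.
Rotation about the center: fR = Iα with I = ½MR². No-slip gives a = αR, so f = (I/R²)a = (1/2)M a.
Substituting: Mg sinθ = (1 + 0.5000)Ma, so a = g sinθ/(1 + 0.5000) = (9.81) sin 36.7° / 1.500 = 3.908 m/s².

a ≈ 3.91 m/s²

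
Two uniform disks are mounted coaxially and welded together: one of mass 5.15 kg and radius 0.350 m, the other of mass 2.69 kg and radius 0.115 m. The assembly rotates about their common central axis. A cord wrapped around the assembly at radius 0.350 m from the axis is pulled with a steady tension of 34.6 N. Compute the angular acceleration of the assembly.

I = ½M₁R₁² + ½M₂R₂² = ½(5.15)(0.350)² + ½(2.69)(0.115)² = 0.3332 kg·m².
τ = F r = (34.6)(0.350) = 12.11 N·m.
α = τ/I = 12.11/0.3332 = 36.34 rad/s².

α ≈ 36.3 rad/s²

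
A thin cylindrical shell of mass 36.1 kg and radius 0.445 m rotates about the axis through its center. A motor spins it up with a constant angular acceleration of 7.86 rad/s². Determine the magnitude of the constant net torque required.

I = MR² = (36.1)(0.445)² = 7.149 kg·m².
τ = Iα = (7.149)(7.860) = 56.19 N·m.

τ ≈ 56.2 N·m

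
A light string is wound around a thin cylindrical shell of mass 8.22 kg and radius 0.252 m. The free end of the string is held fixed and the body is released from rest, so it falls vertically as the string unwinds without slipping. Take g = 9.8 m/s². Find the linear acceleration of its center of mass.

a ≈ 4.90 m/s²

Translation: Mg − T = Ma. Rotation about the center: TR = Iα with I = MR².
With a = αR: T = (I/R²)a = M a, so Mg = (1 + 1.000)Ma.
a = g/(1 + 1.000) = 9.8/2.000 = 4.900 m/s².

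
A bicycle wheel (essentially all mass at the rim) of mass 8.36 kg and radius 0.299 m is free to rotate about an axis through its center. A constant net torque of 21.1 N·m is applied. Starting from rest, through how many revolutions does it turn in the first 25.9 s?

I = MR² = (8.36)(0.299)² = 0.7474 kg·m².
α = τ/I = 21.1/0.7474 = 28.23 rad/s².
θ = ½αt² = ½(28.23)(25.9)² = 9469 rad.
Revolutions = θ/(2π) = 1507.

≈ 1510 revolutions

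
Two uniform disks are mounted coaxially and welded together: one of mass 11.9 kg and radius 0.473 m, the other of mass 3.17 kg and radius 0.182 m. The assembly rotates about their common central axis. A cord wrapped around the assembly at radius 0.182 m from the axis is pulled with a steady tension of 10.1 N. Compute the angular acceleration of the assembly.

I = ½M₁R₁² + ½M₂R₂² = ½(11.9)(0.473)² + ½(3.17)(0.182)² = 1.384 kg·m².
τ = F r = (10.1)(0.182) = 1.838 N·m.
α = τ/I = 1.838/1.384 = 1.328 rad/s².

α ≈ 1.33 rad/s²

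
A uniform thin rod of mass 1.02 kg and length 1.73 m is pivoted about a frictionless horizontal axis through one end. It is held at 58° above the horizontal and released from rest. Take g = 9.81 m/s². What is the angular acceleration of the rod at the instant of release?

About the pivot, I = (1/3)ML² = (1/3)(1.02)(1.73)² = 1.018 kg·m².
The weight acts at the center, a distance L/2 = 0.8650 m from the pivot; τ = Mg(L/2) cos 58° = 4.587 N·m.
α = τ/I = 4.587/1.018 = 4.507 rad/s².

α ≈ 4.51 rad/s²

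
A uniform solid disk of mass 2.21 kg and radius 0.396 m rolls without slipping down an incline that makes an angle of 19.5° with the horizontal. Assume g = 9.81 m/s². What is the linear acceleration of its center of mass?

a ≈ 2.18 m/s²

Translation along the incline: Mg sinθ − f = Ma.
Rotation about the center: fR = Iα with I = ½MR². No-slip gives a = αR, so f = (I/R²)a = (1/2)M a.
Substituting: Mg sinθ = (1 + 0.5000)Ma, so a = g sinθ/(1 + 0.5000) = (9.81) sin 19.5° / 1.500 = 2.183 m/s².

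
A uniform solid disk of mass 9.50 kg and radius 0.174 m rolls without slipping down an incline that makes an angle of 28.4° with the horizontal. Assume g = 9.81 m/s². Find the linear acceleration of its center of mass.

a ≈ 3.11 m/s²

Translation along the incline: Mg sinθ − f = Ma.
Rotation about the center: fR = Iα with I = ½MR². No-slip gives a = αR, so f = (I/R²)a = (1/2)M a.
Substituting: Mg sinθ = (1 + 0.5000)Ma, so a = g sinθ/(1 + 0.5000) = (9.81) sin 28.4° / 1.500 = 3.111 m/s².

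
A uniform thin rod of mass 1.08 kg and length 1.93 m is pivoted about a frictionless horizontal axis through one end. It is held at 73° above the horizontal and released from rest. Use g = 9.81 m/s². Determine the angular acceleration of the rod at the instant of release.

About the pivot, I = (1/3)ML² = (1/3)(1.08)(1.93)² = 1.341 kg·m².
The weight acts at the center, a distance L/2 = 0.9650 m from the pivot; τ = Mg(L/2) cos 73° = 2.989 N·m.
α = τ/I = 2.989/1.341 = 2.229 rad/s².

α ≈ 2.23 rad/s²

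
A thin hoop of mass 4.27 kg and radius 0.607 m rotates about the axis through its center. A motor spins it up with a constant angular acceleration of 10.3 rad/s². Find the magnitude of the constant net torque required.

τ ≈ 16.2 N·m

I = MR² = (4.27)(0.607)² = 1.573 kg·m².
τ = Iα = (1.573)(10.30) = 16.20 N·m.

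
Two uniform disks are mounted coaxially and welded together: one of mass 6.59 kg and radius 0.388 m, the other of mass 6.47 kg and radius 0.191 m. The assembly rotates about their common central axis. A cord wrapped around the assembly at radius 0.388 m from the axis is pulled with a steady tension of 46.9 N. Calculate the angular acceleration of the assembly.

I = ½M₁R₁² + ½M₂R₂² = ½(6.59)(0.388)² + ½(6.47)(0.191)² = 0.6141 kg·m².
τ = F r = (46.9)(0.388) = 18.20 N·m.
α = τ/I = 18.20/0.6141 = 29.63 rad/s².

α ≈ 29.6 rad/s²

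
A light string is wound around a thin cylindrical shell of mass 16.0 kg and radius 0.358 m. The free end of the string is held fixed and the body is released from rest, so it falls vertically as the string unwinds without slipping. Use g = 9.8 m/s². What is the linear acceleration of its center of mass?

a ≈ 4.90 m/s²

Translation: Mg − T = Ma. Rotation about the center: TR = Iα with I = MR².
With a = αR: T = (I/R²)a = M a, so Mg = (1 + 1.000)Ma.
a = g/(1 + 1.000) = 9.8/2.000 = 4.900 m/s².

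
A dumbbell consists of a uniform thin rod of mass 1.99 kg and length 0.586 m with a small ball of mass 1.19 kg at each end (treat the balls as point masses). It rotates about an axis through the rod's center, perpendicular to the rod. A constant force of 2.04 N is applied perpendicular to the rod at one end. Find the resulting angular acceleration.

α ≈ 2.29 rad/s²

I_rod = (1/12)ML² = (1/12)(1.99)(0.586)² = 0.05695 kg·m².
I_balls = 2·m·(L/2)² = 2(1.19)(0.2930)² = 0.2043 kg·m².
Total I = 0.2613 kg·m².
τ = F·(L/2) = (2.04)(0.293) = 0.5977 N·m.
α = τ/I = 0.5977/0.2613 = 2.288 rad/s².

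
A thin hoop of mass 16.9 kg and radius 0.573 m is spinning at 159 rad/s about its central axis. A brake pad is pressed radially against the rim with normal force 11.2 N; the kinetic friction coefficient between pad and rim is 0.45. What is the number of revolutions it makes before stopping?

≈ 3870 revolutions

I = MR² = (16.9)(0.573)² = 5.549 kg·m².
Friction force f = μN = (0.45)(11.2) = 5.040 N at the rim; torque magnitude τ = fR = 2.888 N·m, opposing ω.
|α| = τ/I = 2.888/5.549 = 0.5205 rad/s² (deceleration).
ω² = ω₀² − 2|α|θ with ω = 0 ⇒ θ = ω₀²/(2|α|) = 24290 rad = 3865 rev.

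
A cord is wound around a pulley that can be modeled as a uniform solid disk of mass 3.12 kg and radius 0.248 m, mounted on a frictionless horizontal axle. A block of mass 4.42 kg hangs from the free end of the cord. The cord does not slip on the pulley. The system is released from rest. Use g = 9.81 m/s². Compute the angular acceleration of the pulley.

α ≈ 29.2 rad/s²

I = ½MR² = (1/2)(3.12)(0.248)² = 0.09595 kg·m².
Block: mg − T = ma. Pulley: TR = Iα. No-slip: a = αR, so T = (I/R²)a = 1.560·a.
Then mg = (m + 1.560)a, so a = (4.42)(9.81)/(4.42 + 1.560) = 7.251 m/s².
α = a/R = 7.251/0.248 = 29.24 rad/s².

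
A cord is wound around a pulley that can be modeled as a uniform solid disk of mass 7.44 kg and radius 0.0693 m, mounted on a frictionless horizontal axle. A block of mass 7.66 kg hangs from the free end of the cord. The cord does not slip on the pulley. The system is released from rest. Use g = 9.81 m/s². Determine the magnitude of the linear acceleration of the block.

a ≈ 6.60 m/s²

I = ½MR² = (1/2)(7.44)(0.0693)² = 0.01787 kg·m².
Block: mg − T = ma. Pulley: TR = Iα. No-slip: a = αR, so T = (I/R²)a = 3.720·a.
Then mg = (m + 3.720)a, so a = (7.66)(9.81)/(7.66 + 3.720) = 6.603 m/s².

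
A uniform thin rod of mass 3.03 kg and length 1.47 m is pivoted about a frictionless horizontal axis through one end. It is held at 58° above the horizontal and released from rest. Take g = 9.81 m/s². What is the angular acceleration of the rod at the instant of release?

α ≈ 5.30 rad/s²

About the pivot, I = (1/3)ML² = (1/3)(3.03)(1.47)² = 2.183 kg·m².
The weight acts at the center, a distance L/2 = 0.7350 m from the pivot; τ = Mg(L/2) cos 58° = 11.58 N·m.
α = τ/I = 11.58/2.183 = 5.305 rad/s².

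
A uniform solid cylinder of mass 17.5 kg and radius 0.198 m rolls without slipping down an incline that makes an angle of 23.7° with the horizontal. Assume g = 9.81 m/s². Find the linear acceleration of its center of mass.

Translation along the incline: Mg sinθ − f = Ma.
Rotation about the center: fR = Iα with I = ½MR². No-slip gives a = αR, so f = (I/R²)a = (1/2)M a.
Substituting: Mg sinθ = (1 + 0.5000)Ma, so a = g sinθ/(1 + 0.5000) = (9.81) sin 23.7° / 1.500 = 2.629 m/s².

a ≈ 2.63 m/s²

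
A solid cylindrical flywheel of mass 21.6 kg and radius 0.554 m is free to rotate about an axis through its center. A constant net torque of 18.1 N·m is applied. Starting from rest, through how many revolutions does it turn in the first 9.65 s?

I = ½MR² = (1/2)(21.6)(0.554)² = 3.315 kg·m².
α = τ/I = 18.1/3.315 = 5.461 rad/s².
θ = ½αt² = ½(5.461)(9.65)² = 254.2 rad.
Revolutions = θ/(2π) = 40.47.

≈ 40.5 revolutions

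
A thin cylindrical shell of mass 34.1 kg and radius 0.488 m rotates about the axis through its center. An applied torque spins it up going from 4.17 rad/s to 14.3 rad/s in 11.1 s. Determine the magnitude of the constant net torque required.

τ ≈ 7.41 N·m

I = MR² = (34.1)(0.488)² = 8.121 kg·m².
α = Δω/Δt = (14.3 − 4.17)/11.1 = 0.9126 rad/s².
τ = Iα = (8.121)(0.9126) = 7.411 N·m.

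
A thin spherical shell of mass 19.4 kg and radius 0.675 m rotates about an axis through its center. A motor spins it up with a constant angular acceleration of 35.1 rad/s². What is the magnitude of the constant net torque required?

τ ≈ 207 N·m

I = (2/3)MR² = (2/3)(19.4)(0.675)² = 5.893 kg·m².
τ = Iα = (5.893)(35.10) = 206.8 N·m.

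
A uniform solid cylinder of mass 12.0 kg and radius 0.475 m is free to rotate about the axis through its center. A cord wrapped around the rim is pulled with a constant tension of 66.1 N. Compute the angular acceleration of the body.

I = ½MR² = (1/2)(12.0)(0.475)² = 1.354 kg·m².
τ = F R = (66.1)(0.475) = 31.40 N·m.
Newton's second law for rotation, τ = Iα, gives α = τ/I = 31.40/1.354 = 23.19 rad/s².

α ≈ 23.2 rad/s²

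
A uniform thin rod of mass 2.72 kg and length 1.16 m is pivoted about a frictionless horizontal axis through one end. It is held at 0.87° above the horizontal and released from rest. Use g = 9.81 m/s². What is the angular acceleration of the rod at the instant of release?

α ≈ 12.7 rad/s²

About the pivot, I = (1/3)ML² = (1/3)(2.72)(1.16)² = 1.220 kg·m².
The weight acts at the center, a distance L/2 = 0.5800 m from the pivot; τ = Mg(L/2) cos 0.87° = 15.47 N·m.
α = τ/I = 15.47/1.220 = 12.68 rad/s².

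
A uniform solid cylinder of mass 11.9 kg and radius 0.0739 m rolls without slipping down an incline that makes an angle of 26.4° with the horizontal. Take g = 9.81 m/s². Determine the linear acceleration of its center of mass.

a ≈ 2.91 m/s²

Translation along the incline: Mg sinθ − f = Ma.
Rotation about the center: fR = Iα with I = ½MR². No-slip gives a = αR, so f = (I/R²)a = (1/2)M a.
Substituting: Mg sinθ = (1 + 0.5000)Ma, so a = g sinθ/(1 + 0.5000) = (9.81) sin 26.4° / 1.500 = 2.908 m/s².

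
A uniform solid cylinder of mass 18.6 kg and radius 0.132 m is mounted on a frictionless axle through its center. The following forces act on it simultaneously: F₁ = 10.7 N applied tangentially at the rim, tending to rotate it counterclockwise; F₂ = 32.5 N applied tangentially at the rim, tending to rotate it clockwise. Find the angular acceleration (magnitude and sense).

I = ½MR² = (1/2)(18.6)(0.132)² = 0.1620 kg·m².
Taking counterclockwise as positive: τ₁ = +(10.7)(0.132) = +1.412 N·m; τ₂ = −(32.5)(0.132) = −4.290 N·m.
Net torque τ = -2.878 N·m.
α = τ/I = -2.878/0.1620 = -17.76 rad/s².

α ≈ 17.8 rad/s², clockwise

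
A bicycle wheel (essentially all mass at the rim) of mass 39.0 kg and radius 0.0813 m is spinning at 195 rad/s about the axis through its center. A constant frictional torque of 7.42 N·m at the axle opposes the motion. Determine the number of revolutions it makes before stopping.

≈ 105 revolutions

I = MR² = (39.0)(0.0813)² = 0.2578 kg·m².
The net torque has magnitude 7.42 N·m, opposing ω.
|α| = τ/I = 7.420/0.2578 = 28.78 rad/s² (deceleration).
ω² = ω₀² − 2|α|θ with ω = 0 ⇒ θ = ω₀²/(2|α|) = 660.5 rad = 105.1 rev.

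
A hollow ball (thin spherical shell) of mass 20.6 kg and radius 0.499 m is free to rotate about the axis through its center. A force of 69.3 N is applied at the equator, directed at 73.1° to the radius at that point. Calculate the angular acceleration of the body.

α ≈ 9.68 rad/s²

I = (2/3)MR² = (2/3)(20.6)(0.499)² = 3.420 kg·m².
Only the tangential component produces torque: τ = F R sinθ = (69.3)(0.499) sin 73.1° = 33.09 N·m.
Newton's second law for rotation, τ = Iα, gives α = τ/I = 33.09/3.420 = 9.676 rad/s².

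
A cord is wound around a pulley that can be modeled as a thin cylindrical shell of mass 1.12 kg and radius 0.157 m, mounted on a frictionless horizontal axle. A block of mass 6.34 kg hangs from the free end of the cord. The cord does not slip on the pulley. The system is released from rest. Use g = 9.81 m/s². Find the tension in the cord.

I = MR² = (1.12)(0.157)² = 0.02761 kg·m².
Block: mg − T = ma. Pulley: TR = Iα. No-slip: a = αR, so T = (I/R²)a = 1.120·a.
Then mg = (m + 1.120)a, so a = (6.34)(9.81)/(6.34 + 1.120) = 8.337 m/s².
T = 1.120·a = 9.338 N.

T ≈ 9.34 N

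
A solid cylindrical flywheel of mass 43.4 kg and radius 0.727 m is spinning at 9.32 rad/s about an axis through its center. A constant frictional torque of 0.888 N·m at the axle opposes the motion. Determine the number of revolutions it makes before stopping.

I = ½MR² = (1/2)(43.4)(0.727)² = 11.47 kg·m².
The net torque has magnitude 0.888 N·m, opposing ω.
|α| = τ/I = 0.8880/11.47 = 0.07743 rad/s² (deceleration).
ω² = ω₀² − 2|α|θ with ω = 0 ⇒ θ = ω₀²/(2|α|) = 560.9 rad = 89.28 rev.

≈ 89.3 revolutions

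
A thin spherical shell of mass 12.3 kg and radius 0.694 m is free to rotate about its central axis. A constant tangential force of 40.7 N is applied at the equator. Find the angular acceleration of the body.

α ≈ 7.15 rad/s²

I = (2/3)MR² = (2/3)(12.3)(0.694)² = 3.949 kg·m².
τ = F R = (40.7)(0.694) = 28.25 N·m.
Newton's second law for rotation, τ = Iα, gives α = τ/I = 28.25/3.949 = 7.152 rad/s².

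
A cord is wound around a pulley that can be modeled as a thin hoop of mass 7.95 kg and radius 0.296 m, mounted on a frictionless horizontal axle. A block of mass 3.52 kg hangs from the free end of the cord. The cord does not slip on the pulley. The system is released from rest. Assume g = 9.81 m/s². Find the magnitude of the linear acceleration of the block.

a ≈ 3.01 m/s²

I = MR² = (7.95)(0.296)² = 0.6965 kg·m².
Block: mg − T = ma. Pulley: TR = Iα. No-slip: a = αR, so T = (I/R²)a = 7.950·a.
Then mg = (m + 7.950)a, so a = (3.52)(9.81)/(3.52 + 7.950) = 3.011 m/s².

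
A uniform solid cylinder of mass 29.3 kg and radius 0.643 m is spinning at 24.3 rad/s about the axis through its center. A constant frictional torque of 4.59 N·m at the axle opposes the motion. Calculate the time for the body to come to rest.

I = ½MR² = (1/2)(29.3)(0.643)² = 6.057 kg·m².
The net torque has magnitude 4.59 N·m, opposing ω.
|α| = τ/I = 4.590/6.057 = 0.7578 rad/s² (deceleration).
0 = ω₀ − |α|t ⇒ t = ω₀/|α| = 24.3/0.7578 = 32.07 s.

t ≈ 32.1 s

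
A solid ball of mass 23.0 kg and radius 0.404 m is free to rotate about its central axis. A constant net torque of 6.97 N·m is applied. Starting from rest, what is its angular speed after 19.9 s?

I = (2/5)MR² = (2/5)(23.0)(0.404)² = 1.502 kg·m².
α = τ/I = 6.97/1.502 = 4.642 rad/s².
ω = ω₀ + αt = 0 + (4.642)(19.9) = 92.37 rad/s.

ω ≈ 92.4 rad/s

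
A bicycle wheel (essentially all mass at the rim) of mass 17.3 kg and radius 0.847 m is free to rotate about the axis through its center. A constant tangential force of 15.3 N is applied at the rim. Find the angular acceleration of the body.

I = MR² = (17.3)(0.847)² = 12.41 kg·m².
τ = F R = (15.3)(0.847) = 12.96 N·m.
From τ = Iα: α = 12.96/12.41 = 1.044 rad/s².

α ≈ 1.04 rad/s²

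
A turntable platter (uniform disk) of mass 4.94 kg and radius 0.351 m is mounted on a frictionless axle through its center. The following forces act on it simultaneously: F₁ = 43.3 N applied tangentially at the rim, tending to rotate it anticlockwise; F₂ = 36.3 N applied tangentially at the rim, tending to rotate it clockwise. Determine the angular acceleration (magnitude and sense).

α ≈ 8.07 rad/s², anticlockwise

I = ½MR² = (1/2)(4.94)(0.351)² = 0.3043 kg·m².
Taking anticlockwise as positive: τ₁ = +(43.3)(0.351) = +15.20 N·m; τ₂ = −(36.3)(0.351) = −12.74 N·m.
Net torque τ = 2.457 N·m.
α = τ/I = 2.457/0.3043 = 8.074 rad/s².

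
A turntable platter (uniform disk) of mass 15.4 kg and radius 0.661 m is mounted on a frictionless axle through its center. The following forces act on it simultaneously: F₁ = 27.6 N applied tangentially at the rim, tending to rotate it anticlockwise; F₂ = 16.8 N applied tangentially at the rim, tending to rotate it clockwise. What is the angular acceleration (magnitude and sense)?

I = ½MR² = (1/2)(15.4)(0.661)² = 3.364 kg·m².
Taking anticlockwise as positive: τ₁ = +(27.6)(0.661) = +18.24 N·m; τ₂ = −(16.8)(0.661) = −11.10 N·m.
Net torque τ = 7.139 N·m.
α = τ/I = 7.139/3.364 = 2.122 rad/s².

α ≈ 2.12 rad/s², anticlockwise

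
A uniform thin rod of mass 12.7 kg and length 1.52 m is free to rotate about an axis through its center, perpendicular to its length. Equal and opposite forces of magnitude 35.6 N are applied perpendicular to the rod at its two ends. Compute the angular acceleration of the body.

I = (1/12)ML² = (1/12)(12.7)(1.52)² = 2.445 kg·m².
The couple gives τ = F·(L/2) + F·(L/2) = F L = (35.6)(1.52) = 54.11 N·m.
Newton's second law for rotation, τ = Iα, gives α = τ/I = 54.11/2.445 = 22.13 rad/s².

α ≈ 22.1 rad/s²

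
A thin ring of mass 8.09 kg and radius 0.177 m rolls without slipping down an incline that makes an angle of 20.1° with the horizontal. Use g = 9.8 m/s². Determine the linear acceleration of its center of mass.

Translation along the incline: Mg sinθ − f = Ma.
Rotation about the center: fR = Iα with I = MR². No-slip gives a = αR, so f = (I/R²)a = M a.
Substituting: Mg sinθ = (1 + 1.000)Ma, so a = g sinθ/(1 + 1.000) = (9.8) sin 20.1° / 2.000 = 1.684 m/s².

a ≈ 1.68 m/s²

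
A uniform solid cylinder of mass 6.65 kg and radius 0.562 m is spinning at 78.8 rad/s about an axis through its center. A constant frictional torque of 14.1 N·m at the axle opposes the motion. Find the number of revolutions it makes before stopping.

≈ 36.8 revolutions

I = ½MR² = (1/2)(6.65)(0.562)² = 1.050 kg·m².
The net torque has magnitude 14.1 N·m, opposing ω.
|α| = τ/I = 14.10/1.050 = 13.43 rad/s² (deceleration).
ω² = ω₀² − 2|α|θ with ω = 0 ⇒ θ = ω₀²/(2|α|) = 231.2 rad = 36.80 rev.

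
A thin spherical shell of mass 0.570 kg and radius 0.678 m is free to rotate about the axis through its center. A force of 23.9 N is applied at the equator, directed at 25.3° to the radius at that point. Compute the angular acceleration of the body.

α ≈ 39.6 rad/s²

I = (2/3)MR² = (2/3)(0.570)(0.678)² = 0.1747 kg·m².
Only the tangential component produces torque: τ = F R sinθ = (23.9)(0.678) sin 25.3° = 6.925 N·m.
From τ = Iα: α = 6.925/0.1747 = 39.64 rad/s².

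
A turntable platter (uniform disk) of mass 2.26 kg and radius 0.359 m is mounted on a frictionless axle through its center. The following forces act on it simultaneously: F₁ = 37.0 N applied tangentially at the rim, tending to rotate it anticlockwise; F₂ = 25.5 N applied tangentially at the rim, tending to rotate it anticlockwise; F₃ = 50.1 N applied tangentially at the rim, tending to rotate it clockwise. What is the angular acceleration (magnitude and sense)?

I = ½MR² = (1/2)(2.26)(0.359)² = 0.1456 kg·m².
Taking anticlockwise as positive: τ₁ = +(37.0)(0.359) = +13.28 N·m; τ₂ = +(25.5)(0.359) = +9.154 N·m; τ₃ = −(50.1)(0.359) = −17.99 N·m.
Net torque τ = 4.452 N·m.
α = τ/I = 4.452/0.1456 = 30.57 rad/s².

α ≈ 30.6 rad/s², anticlockwise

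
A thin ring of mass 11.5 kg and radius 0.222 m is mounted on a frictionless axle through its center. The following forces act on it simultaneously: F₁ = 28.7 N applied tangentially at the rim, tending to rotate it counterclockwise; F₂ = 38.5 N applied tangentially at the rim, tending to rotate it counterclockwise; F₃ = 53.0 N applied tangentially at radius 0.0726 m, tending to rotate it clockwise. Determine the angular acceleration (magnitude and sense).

α ≈ 19.5 rad/s², counterclockwise

I = MR² = (11.5)(0.222)² = 0.5668 kg·m².
Taking counterclockwise as positive: τ₁ = +(28.7)(0.222) = +6.371 N·m; τ₂ = +(38.5)(0.222) = +8.547 N·m; τ₃ = −(53.0)(0.0726) = −3.848 N·m.
Net torque τ = 11.07 N·m.
α = τ/I = 11.07/0.5668 = 19.53 rad/s².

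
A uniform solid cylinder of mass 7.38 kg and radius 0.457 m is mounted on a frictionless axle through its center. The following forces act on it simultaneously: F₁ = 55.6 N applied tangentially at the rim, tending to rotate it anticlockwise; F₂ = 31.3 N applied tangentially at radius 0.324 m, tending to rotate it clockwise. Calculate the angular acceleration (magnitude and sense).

α ≈ 19.8 rad/s², anticlockwise

I = ½MR² = (1/2)(7.38)(0.457)² = 0.7707 kg·m².
Taking anticlockwise as positive: τ₁ = +(55.6)(0.457) = +25.41 N·m; τ₂ = −(31.3)(0.324) = −10.14 N·m.
Net torque τ = 15.27 N·m.
α = τ/I = 15.27/0.7707 = 19.81 rad/s².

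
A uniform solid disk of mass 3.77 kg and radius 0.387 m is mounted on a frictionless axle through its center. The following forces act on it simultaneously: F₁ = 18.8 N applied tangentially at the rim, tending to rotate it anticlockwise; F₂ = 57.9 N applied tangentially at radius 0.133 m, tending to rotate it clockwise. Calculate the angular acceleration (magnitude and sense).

I = ½MR² = (1/2)(3.77)(0.387)² = 0.2823 kg·m².
Taking anticlockwise as positive: τ₁ = +(18.8)(0.387) = +7.276 N·m; τ₂ = −(57.9)(0.133) = −7.701 N·m.
Net torque τ = -0.4251 N·m.
α = τ/I = -0.4251/0.2823 = -1.506 rad/s².

α ≈ 1.51 rad/s², clockwise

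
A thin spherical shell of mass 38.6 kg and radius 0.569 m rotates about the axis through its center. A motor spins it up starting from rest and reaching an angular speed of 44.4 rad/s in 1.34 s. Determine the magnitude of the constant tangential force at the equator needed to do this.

F ≈ 485 N

I = (2/3)MR² = (2/3)(38.6)(0.569)² = 8.331 kg·m².
α = Δω/Δt = (44.4 − 0)/1.34 = 33.13 rad/s².
The required torque is τ = Iα = (8.331)(33.13) = 276.1 N·m.
A tangential force at the equator gives τ = FR, so F = τ/R = 276.1/0.569 = 485.2 N.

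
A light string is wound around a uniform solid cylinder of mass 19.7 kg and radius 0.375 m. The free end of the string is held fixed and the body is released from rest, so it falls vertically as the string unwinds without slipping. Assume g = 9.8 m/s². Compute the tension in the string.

Translation: Mg − T = Ma. Rotation about the center: TR = Iα with I = ½MR².
With a = αR: T = (I/R²)a = (1/2)M a, so Mg = (1 + 0.5000)Ma.
a = g/(1 + 0.5000) = 9.8/1.500 = 6.533 m/s².
T = 0.5000·M·a = (0.5000)(19.7)(6.533) = 64.35 N.

T ≈ 64.4 N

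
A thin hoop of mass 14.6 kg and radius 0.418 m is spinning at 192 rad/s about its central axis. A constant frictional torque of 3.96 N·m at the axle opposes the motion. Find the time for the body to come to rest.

t ≈ 124 s

I = MR² = (14.6)(0.418)² = 2.551 kg·m².
The net torque has magnitude 3.96 N·m, opposing ω.
|α| = τ/I = 3.960/2.551 = 1.552 rad/s² (deceleration).
0 = ω₀ − |α|t ⇒ t = ω₀/|α| = 192/1.552 = 123.7 s.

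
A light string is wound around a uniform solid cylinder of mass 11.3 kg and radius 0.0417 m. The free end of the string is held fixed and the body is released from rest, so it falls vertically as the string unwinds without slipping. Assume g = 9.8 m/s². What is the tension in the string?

T ≈ 36.9 N

Translation: Mg − T = Ma. Rotation about the center: TR = Iα with I = ½MR².
With a = αR: T = (I/R²)a = (1/2)M a, so Mg = (1 + 0.5000)Ma.
a = g/(1 + 0.5000) = 9.8/1.500 = 6.533 m/s².
T = 0.5000·M·a = (0.5000)(11.3)(6.533) = 36.91 N.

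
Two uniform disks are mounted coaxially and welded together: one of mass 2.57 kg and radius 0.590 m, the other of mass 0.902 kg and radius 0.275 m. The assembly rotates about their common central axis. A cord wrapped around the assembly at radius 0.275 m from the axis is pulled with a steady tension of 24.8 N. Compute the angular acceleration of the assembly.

α ≈ 14.2 rad/s²

I = ½M₁R₁² + ½M₂R₂² = ½(2.57)(0.590)² + ½(0.902)(0.275)² = 0.4814 kg·m².
τ = F r = (24.8)(0.275) = 6.820 N·m.
α = τ/I = 6.820/0.4814 = 14.17 rad/s².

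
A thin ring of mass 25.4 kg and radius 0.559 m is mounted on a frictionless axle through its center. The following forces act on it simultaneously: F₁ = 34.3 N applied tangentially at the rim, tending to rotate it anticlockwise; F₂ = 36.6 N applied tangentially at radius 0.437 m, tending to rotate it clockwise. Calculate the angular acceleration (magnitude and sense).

α ≈ 0.401 rad/s², anticlockwise

I = MR² = (25.4)(0.559)² = 7.937 kg·m².
Taking anticlockwise as positive: τ₁ = +(34.3)(0.559) = +19.17 N·m; τ₂ = −(36.6)(0.437) = −15.99 N·m.
Net torque τ = 3.179 N·m.
α = τ/I = 3.179/7.937 = 0.4006 rad/s².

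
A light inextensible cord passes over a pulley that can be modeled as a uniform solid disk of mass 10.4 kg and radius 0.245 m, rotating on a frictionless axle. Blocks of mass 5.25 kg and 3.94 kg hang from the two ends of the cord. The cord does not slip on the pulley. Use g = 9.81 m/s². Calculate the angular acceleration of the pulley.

α ≈ 3.65 rad/s²

I = ½MR² = (1/2)(10.4)(0.245)² = 0.3121 kg·m².
Heavier block: m₁g − T₁ = m₁a. Lighter block: T₂ − m₂g = m₂a.
Pulley: (T₁ − T₂)R = Iα = I(a/R), so T₁ − T₂ = (I/R²)a = (1/2)M_p a = 5.200·a.
Adding the three: (m₁ − m₂)g = (m₁ + m₂ + 5.200)a, so a = (5.25 − 3.94)(9.81)/(5.25 + 3.94 + 5.200) = 0.8931 m/s².
α = a/R = 0.8931/0.245 = 3.645 rad/s².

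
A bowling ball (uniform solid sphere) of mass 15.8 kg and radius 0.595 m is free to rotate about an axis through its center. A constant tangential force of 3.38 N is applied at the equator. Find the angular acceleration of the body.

α ≈ 0.899 rad/s²

I = (2/5)MR² = (2/5)(15.8)(0.595)² = 2.237 kg·m².
τ = F R = (3.38)(0.595) = 2.011 N·m.
From τ = Iα: α = 2.011/2.237 = 0.8988 rad/s².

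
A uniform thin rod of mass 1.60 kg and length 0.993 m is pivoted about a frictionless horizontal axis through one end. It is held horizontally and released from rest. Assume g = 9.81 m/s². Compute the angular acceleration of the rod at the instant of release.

About the pivot, I = (1/3)ML² = (1/3)(1.60)(0.993)² = 0.5259 kg·m².
The weight acts at the center, a distance L/2 = 0.4965 m from the pivot; τ = Mg(L/2) = 7.793 N·m.
α = τ/I = 7.793/0.5259 = 14.82 rad/s².

α ≈ 14.8 rad/s²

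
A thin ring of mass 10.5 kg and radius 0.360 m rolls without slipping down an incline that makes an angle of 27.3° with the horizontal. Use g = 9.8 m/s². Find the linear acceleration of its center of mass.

a ≈ 2.25 m/s²

Translation along the incline: Mg sinθ − f = Ma.
Rotation about the center: fR = Iα with I = MR². No-slip gives a = αR, so f = (I/R²)a = M a.
Substituting: Mg sinθ = (1 + 1.000)Ma, so a = g sinθ/(1 + 1.000) = (9.8) sin 27.3° / 2.000 = 2.247 m/s².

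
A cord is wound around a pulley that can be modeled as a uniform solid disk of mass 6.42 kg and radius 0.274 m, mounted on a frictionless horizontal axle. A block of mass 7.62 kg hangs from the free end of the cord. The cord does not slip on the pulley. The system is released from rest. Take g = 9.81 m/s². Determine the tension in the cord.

I = ½MR² = (1/2)(6.42)(0.274)² = 0.2410 kg·m².
Block: mg − T = ma. Pulley: TR = Iα. No-slip: a = αR, so T = (I/R²)a = 3.210·a.
Then mg = (m + 3.210)a, so a = (7.62)(9.81)/(7.62 + 3.210) = 6.902 m/s².
T = 3.210·a = 22.16 N.

T ≈ 22.2 N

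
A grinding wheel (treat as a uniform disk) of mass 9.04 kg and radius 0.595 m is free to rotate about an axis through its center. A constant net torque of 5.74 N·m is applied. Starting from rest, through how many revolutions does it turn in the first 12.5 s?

≈ 44.6 revolutions

I = ½MR² = (1/2)(9.04)(0.595)² = 1.600 kg·m².
α = τ/I = 5.74/1.600 = 3.587 rad/s².
θ = ½αt² = ½(3.587)(12.5)² = 280.2 rad.
Revolutions = θ/(2π) = 44.60.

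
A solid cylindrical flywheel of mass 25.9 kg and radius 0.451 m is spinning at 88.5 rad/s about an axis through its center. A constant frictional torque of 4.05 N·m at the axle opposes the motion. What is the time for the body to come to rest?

t ≈ 57.6 s

I = ½MR² = (1/2)(25.9)(0.451)² = 2.634 kg·m².
The net torque has magnitude 4.05 N·m, opposing ω.
|α| = τ/I = 4.050/2.634 = 1.538 rad/s² (deceleration).
0 = ω₀ − |α|t ⇒ t = ω₀/|α| = 88.5/1.538 = 57.56 s.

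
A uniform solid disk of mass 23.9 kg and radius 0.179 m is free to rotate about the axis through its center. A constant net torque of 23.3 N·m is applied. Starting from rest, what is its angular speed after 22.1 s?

ω ≈ 1340 rad/s

I = ½MR² = (1/2)(23.9)(0.179)² = 0.3829 kg·m².
α = τ/I = 23.3/0.3829 = 60.85 rad/s².
ω = ω₀ + αt = 0 + (60.85)(22.1) = 1345 rad/s.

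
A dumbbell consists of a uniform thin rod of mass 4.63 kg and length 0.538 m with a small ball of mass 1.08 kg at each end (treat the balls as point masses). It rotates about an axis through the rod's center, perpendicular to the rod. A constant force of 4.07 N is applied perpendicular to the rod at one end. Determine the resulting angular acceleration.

α ≈ 4.09 rad/s²

I_rod = (1/12)ML² = (1/12)(4.63)(0.538)² = 0.1117 kg·m².
I_balls = 2·m·(L/2)² = 2(1.08)(0.2690)² = 0.1563 kg·m².
Total I = 0.2680 kg·m².
τ = F·(L/2) = (4.07)(0.269) = 1.095 N·m.
α = τ/I = 1.095/0.2680 = 4.086 rad/s².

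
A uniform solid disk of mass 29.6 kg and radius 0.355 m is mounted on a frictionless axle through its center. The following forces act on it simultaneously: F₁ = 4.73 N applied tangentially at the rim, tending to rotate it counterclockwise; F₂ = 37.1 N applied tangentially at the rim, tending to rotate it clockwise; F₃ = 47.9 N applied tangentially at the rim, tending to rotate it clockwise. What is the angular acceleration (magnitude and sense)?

α ≈ 15.3 rad/s², clockwise

I = ½MR² = (1/2)(29.6)(0.355)² = 1.865 kg·m².
Taking counterclockwise as positive: τ₁ = +(4.73)(0.355) = +1.679 N·m; τ₂ = −(37.1)(0.355) = −13.17 N·m; τ₃ = −(47.9)(0.355) = −17.00 N·m.
Net torque τ = -28.50 N·m.
α = τ/I = -28.50/1.865 = -15.28 rad/s².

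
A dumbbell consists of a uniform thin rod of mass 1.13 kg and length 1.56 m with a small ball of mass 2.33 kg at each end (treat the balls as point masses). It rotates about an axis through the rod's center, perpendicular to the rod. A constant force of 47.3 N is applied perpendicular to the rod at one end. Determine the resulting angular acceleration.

α ≈ 12.0 rad/s²

I_rod = (1/12)ML² = (1/12)(1.13)(1.56)² = 0.2292 kg·m².
I_balls = 2·m·(L/2)² = 2(2.33)(0.7800)² = 2.835 kg·m².
Total I = 3.064 kg·m².
τ = F·(L/2) = (47.3)(0.780) = 36.89 N·m.
α = τ/I = 36.89/3.064 = 12.04 rad/s².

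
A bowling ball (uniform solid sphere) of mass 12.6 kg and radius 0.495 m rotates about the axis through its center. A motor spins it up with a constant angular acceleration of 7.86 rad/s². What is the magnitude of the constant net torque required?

I = (2/5)MR² = (2/5)(12.6)(0.495)² = 1.235 kg·m².
τ = Iα = (1.235)(7.860) = 9.707 N·m.

τ ≈ 9.71 N·m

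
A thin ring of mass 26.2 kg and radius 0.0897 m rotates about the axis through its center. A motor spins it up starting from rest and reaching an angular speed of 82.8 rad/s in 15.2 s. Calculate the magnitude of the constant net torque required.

I = MR² = (26.2)(0.0897)² = 0.2108 kg·m².
α = Δω/Δt = (82.8 − 0)/15.2 = 5.447 rad/s².
τ = Iα = (0.2108)(5.447) = 1.148 N·m.

τ ≈ 1.15 N·m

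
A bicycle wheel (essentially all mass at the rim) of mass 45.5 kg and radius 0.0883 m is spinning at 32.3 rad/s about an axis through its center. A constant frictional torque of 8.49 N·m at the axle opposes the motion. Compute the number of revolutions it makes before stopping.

≈ 3.47 revolutions

I = MR² = (45.5)(0.0883)² = 0.3548 kg·m².
The net torque has magnitude 8.49 N·m, opposing ω.
|α| = τ/I = 8.490/0.3548 = 23.93 rad/s² (deceleration).
ω² = ω₀² − 2|α|θ with ω = 0 ⇒ θ = ω₀²/(2|α|) = 21.80 rad = 3.469 rev.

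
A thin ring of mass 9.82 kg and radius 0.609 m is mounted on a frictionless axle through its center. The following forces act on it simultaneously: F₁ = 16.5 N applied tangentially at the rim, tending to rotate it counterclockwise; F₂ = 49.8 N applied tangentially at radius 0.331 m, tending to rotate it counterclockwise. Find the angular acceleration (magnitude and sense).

I = MR² = (9.82)(0.609)² = 3.642 kg·m².
Taking counterclockwise as positive: τ₁ = +(16.5)(0.609) = +10.05 N·m; τ₂ = +(49.8)(0.331) = +16.48 N·m.
Net torque τ = 26.53 N·m.
α = τ/I = 26.53/3.642 = 7.285 rad/s².

α ≈ 7.28 rad/s², counterclockwise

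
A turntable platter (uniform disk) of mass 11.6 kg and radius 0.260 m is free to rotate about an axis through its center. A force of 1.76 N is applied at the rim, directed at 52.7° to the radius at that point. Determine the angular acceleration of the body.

I = ½MR² = (1/2)(11.6)(0.260)² = 0.3921 kg·m².
Only the tangential component produces torque: τ = F R sinθ = (1.76)(0.260) sin 52.7° = 0.3640 N·m.
From τ = Iα: α = 0.3640/0.3921 = 0.9284 rad/s².

α ≈ 0.928 rad/s²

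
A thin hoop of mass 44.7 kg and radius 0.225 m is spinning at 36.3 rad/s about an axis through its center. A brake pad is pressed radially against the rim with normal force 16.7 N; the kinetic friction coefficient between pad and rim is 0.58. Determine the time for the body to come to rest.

I = MR² = (44.7)(0.225)² = 2.263 kg·m².
Friction force f = μN = (0.58)(16.7) = 9.686 N at the rim; torque magnitude τ = fR = 2.179 N·m, opposing ω.
|α| = τ/I = 2.179/2.263 = 0.9631 rad/s² (deceleration).
0 = ω₀ − |α|t ⇒ t = ω₀/|α| = 36.3/0.9631 = 37.69 s.

t ≈ 37.7 s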